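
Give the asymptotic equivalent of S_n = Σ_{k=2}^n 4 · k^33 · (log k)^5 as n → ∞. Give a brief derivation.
S_n ~ 2 · n^34 · (log n)^5 / 17

By integral comparison, S_n = ∫_1^n 4 · x^33 · (log x)^5 dx + O(n^33 · (log n)^5). For the integral, the leading term of ∫_1^n x^33 (log x)^5 dx is n^34/34 · (log n)^5 (by repeated integration by parts; each step lowers the log-exponent and produces a relatively O(1/log n) correction). Hence S_n ~ 2 · n^34 · (log n)^5 / 17.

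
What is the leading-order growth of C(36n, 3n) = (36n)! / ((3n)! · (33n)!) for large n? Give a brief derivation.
C(36n, 3n) ~ (8916100448256/285311670611)^(3n) · sqrt(6/(11π·3n))

Write N = 3n. Apply Stirling to each factorial:
  (12N)! ~ sqrt(2π·12N) · (12N/e)^(12N),
  N! ~ sqrt(2π N) · (N/e)^N,
  (11N)! ~ sqrt(2π·11N) · (11N/e)^(11N).
The exponential factors combine to (12N)^(12N) / (N^N · (11N)^(11N)) = 12^(12N)/11^(11N) = (12^12/11^11)^N = (8916100448256/285311670611)^N.
The square-root prefactors combine to sqrt(2π·12N) / (sqrt(2π N)·sqrt(2π·11N)) = sqrt(12 / (2π·11·N)) = sqrt(6/(11π·3n)).
Substituting N = 3n: C(36n, 3n) ~ (8916100448256/285311670611)^(3n) · sqrt(6/(11π·3n)).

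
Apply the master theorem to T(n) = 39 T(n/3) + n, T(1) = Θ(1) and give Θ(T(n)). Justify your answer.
T(n) = Θ(n^(log_3 39))

Master theorem: compare f(n) = n to n^(log_3 39) where log_3 39 ≈ 3.335. Since 1 < log_3 39, we have f(n) = O(n^(log_3 39 − ε)) for some ε > 0 — Case 1. Hence T(n) = Θ(n^(log_3 39)).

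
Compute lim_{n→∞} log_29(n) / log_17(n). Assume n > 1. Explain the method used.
lim = ln(17) / ln(29) = log_29(17)

Change of base: log_29(n) = ln n / ln 29 and log_17(n) = ln n / ln 17. The ratio is (ln n / ln 29) · (ln 17 / ln n) = ln 17 / ln 29, a constant independent of n. So the limit is ln 17 / ln 29 = log_29(17).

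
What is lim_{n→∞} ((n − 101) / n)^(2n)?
lim = e^(−202)

Rewrite as (1 − 101/n)^(2n). By the standard limit (1 + x/n)^n → e^x, we have (1 − 101/n)^n → e^(−101), and raising to the 2nd power gives e^(−202).
More precisely, ln[(1 − 101/n)^(2n)] = 2n · ln(1 − 101/n) = 2n · (-101/n + O(1/n^2)) = -202 + O(1/n) → -202.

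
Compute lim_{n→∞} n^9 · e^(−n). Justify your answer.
lim = 0

Exponentials with base > 1 dominate every fixed polynomial: for any fixed c, n^c / e^n → 0 as n → ∞ (e.g. by the ratio test, or since e^n grows faster than any power of n). Hence n^9 · e^(−n) = n^9 / e^n → 0.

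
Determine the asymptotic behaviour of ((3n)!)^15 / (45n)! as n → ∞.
((3n)!)^15/(45n)! ~ ((2π·3n)^(14/2) / sqrt(15)) · 15^(−15·3n)  →  0

Write N = 3n. Stirling: N! ~ sqrt(2π N)(N/e)^N and (15N)! ~ sqrt(2π·15N)·(15N/e)^(15N).
  (N!)^15/(15N)! ~ (2π N)^(15/2) (N/e)^(15N) / [sqrt(2π·15N) (15N/e)^(15N)]
     = (2π N)^(15/2) / sqrt(2π·15N) · (N/(15N))^(15N)
     = (2π N)^((15−1)/2) / sqrt(15) · 15^(−15N).
Since 15^15 > 1, the factor 15^(−15N) decays exponentially, so the ratio → 0. Substituting N = 3n gives the stated form.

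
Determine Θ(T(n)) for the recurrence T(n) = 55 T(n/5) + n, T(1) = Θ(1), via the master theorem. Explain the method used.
T(n) = Θ(n^(log_5 55))

Master theorem: compare f(n) = n to n^(log_5 55) where log_5 55 ≈ 2.490. Since 1 < log_5 55, we have f(n) = O(n^(log_5 55 − ε)) for some ε > 0 — Case 1. Hence T(n) = Θ(n^(log_5 55)).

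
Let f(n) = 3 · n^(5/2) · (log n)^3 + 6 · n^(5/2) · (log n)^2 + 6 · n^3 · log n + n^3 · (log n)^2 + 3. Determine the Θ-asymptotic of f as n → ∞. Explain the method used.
f(n) ∈ Θ(n^3 · (log n)^2)

Compare the terms by growth order. For large n, n^a · (log n)^b dominates n^a' · (log n)^b' iff a > a', or (a = a' and b > b'). Ranking the 5 terms shows the dominant one is n^3 · (log n)^2. Hence f(n) ∈ Θ(n^3 · (log n)^2).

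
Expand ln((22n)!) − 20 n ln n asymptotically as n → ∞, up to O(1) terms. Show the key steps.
ln((22n)!) − 20 n ln n = 2 n ln n + 22(ln 22 − 1) n + (1/2) ln(2π·22n) + O(1/n)

Stirling: ln((22n)!) = 22n ln(22n) − 22n + (1/2) ln(2π·22n) + O(1/n).
Expand 22n ln(22n) = 22n (ln n + ln 22) = 22n ln n + 22n ln 22.
Subtract 20n ln n: leading term is (22 − 20) n ln n = 2 n ln n. The next term is 22n ln 22 − 22n = 22(ln 22 − 1) n. Then the (1/2) ln(2π·22n) correction.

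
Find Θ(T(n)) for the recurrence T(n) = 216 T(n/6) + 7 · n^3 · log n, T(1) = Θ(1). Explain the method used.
T(n) = Θ(n^3 · (log n)^2)

Here log_6 216 = 3 and f(n) = 7 · n^3 · log n = Θ(n^(log_6 216) · (log n)^1). This is the extended Case 2 of the master theorem (f matches the critical exponent up to log factors), giving T(n) = Θ(n^(log_6 216) · (log n)^(1+1)) = Θ(n^3 · (log n)^2).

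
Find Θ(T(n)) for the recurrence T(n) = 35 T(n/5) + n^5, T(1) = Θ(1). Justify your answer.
T(n) = Θ(n^5)

log_5 35 ≈ 2.209. f(n) = n^5 dominates n^(log_5 35) since 5 > 2.209, and the regularity condition a·f(n/b) = 35·(n/5)^5 = (35/3125)·n^5 ≤ c·f(n) holds with c = 35/3125 ≈ 0.0112 < 1. So this is Case 3: T(n) = Θ(f(n)) = Θ(n^5).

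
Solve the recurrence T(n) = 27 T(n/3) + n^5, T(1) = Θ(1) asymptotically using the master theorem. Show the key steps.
T(n) = Θ(n^5)

log_3 27 ≈ 3.000. f(n) = n^5 dominates n^(log_3 27) since 5 > 3.000, and the regularity condition a·f(n/b) = 27·(n/3)^5 = (27/243)·n^5 ≤ c·f(n) holds with c = 27/243 ≈ 0.111 < 1. So this is Case 3: T(n) = Θ(f(n)) = Θ(n^5).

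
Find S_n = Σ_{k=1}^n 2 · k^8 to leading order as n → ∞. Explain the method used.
S_n ~ 2 · n^9 / 9

By integral comparison (Euler-Maclaurin), Σ_{k=1}^n 2 · k^8 = 2 · ∫_0^n x^8 dx + O(n^8) = 2 · n^9/9 + O(n^8). (Equivalently, Faulhaber's formula gives the same leading term.)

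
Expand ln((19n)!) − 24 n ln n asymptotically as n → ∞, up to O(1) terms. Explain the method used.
ln((19n)!) − 24 n ln n = −5 n ln n + 19(ln 19 − 1) n + (1/2) ln(2π·19n) + O(1/n)

Stirling: ln((19n)!) = 19n ln(19n) − 19n + (1/2) ln(2π·19n) + O(1/n).
Expand 19n ln(19n) = 19n (ln n + ln 19) = 19n ln n + 19n ln 19.
Subtract 24n ln n: leading term is (19 − 24) n ln n = −5 n ln n. The next term is 19n ln 19 − 19n = 19(ln 19 − 1) n. Then the (1/2) ln(2π·19n) correction.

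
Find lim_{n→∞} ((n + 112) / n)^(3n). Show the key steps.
lim = e^336

Rewrite as (1 + 112/n)^(3n). By the standard limit (1 + x/n)^n → e^x, we have (1 + 112/n)^n → e^112, and raising to the 3rd power gives e^336.
More precisely, ln[(1 + 112/n)^(3n)] = 3n · ln(1 + 112/n) = 3n · (112/n + O(1/n^2)) = 336 + O(1/n) → 336.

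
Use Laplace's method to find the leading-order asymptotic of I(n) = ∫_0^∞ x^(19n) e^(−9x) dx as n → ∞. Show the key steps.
I(n) ~ (sqrt(2π·19n) / 9) · (19n/(9e))^(19n)

Write the integrand as exp(19n ln x − 9x) and set f(x) = 19n ln x − 9x. Then f'(x) = 19n/x − 9 = 0 at x* = 19n/9, and f''(x*) = −19n/x*^2 = −9^2/(19n). Laplace's method (interior maximum) gives
  I(n) ~ e^(f(x*)) · sqrt(2π / |f''(x*)|)
        = exp(19n ln(19n/9) − 19n) · sqrt(2π · 19n / 9^2)
        = (19n/9)^(19n) e^(−19n) · sqrt(2π·19n) / 9
        = (sqrt(2π·19n) / 9) · (19n/(9e))^(19n).
This matches Γ(19n+1)/9^(19n+1) with Stirling applied to Γ.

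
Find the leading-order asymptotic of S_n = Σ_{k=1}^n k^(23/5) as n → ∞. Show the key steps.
S_n ~ (5/28) · n^(28/5)

Integral comparison: Σ_{k=1}^n k^(23/5) = ∫_0^n x^(23/5) dx + O(n^(23/5)). The integral is n^(1 + 23/5) / (1 + 23/5) = n^((23+5)/5) / ((23+5)/5) = (5/28) · n^(28/5).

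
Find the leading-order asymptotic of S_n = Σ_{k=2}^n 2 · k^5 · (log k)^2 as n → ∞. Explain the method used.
S_n ~ n^6 · (log n)^2 / 3

By integral comparison, S_n = ∫_1^n 2 · x^5 · (log x)^2 dx + O(n^5 · (log n)^2). For the integral, the leading term of ∫_1^n x^5 (log x)^2 dx is n^6/6 · (log n)^2 (by repeated integration by parts; each step lowers the log-exponent and produces a relatively O(1/log n) correction). Hence S_n ~ n^6 · (log n)^2 / 3.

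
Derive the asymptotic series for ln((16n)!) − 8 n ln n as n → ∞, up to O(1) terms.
ln((16n)!) − 8 n ln n = 8 n ln n + 16(ln 16 − 1) n + (1/2) ln(2π·16n) + O(1/n)

Stirling: ln((16n)!) = 16n ln(16n) − 16n + (1/2) ln(2π·16n) + O(1/n).
Expand 16n ln(16n) = 16n (ln n + ln 16) = 16n ln n + 16n ln 16.
Subtract 8n ln n: leading term is (16 − 8) n ln n = 8 n ln n. The next term is 16n ln 16 − 16n = 16(ln 16 − 1) n. Then the (1/2) ln(2π·16n) correction.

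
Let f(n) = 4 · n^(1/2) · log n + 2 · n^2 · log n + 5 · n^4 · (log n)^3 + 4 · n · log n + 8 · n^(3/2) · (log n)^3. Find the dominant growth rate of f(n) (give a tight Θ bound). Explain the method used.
f(n) ∈ Θ(n^4 · (log n)^3)

Compare the terms by growth order. For large n, n^a · (log n)^b dominates n^a' · (log n)^b' iff a > a', or (a = a' and b > b'). Ranking the 5 terms shows the dominant one is 5 · n^4 · (log n)^3. Hence f(n) ∈ Θ(n^4 · (log n)^3).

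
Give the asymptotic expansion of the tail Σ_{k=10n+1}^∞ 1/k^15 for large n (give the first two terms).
Σ_{k>10n} 1/k^15 = 1/(14 · (10n)^14) − 1/(2 · (10n)^15) + O(1/(10n)^16)

Compare to the integral: ∫_{10n}^∞ x^(−15) dx = [−x^(−14)/14]_{10n}^∞ = 1/((15−1)·(10n)^14). The Euler-Maclaurin correction adds −f(10n)/2 = −1/(2·(10n)^15). Euler-Maclaurin then gives
  Σ_{k>10n} 1/k^15 = ∫_{10n}^∞ dx/x^15 − 1/(2·(10n)^15) + O(1/(10n)^16).
(Equivalently this is ζ(15) − Σ_{k≤10n} 1/k^15.)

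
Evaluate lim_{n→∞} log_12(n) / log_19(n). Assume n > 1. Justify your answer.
lim = ln(19) / ln(12) = log_12(19)

Change of base: log_12(n) = ln n / ln 12 and log_19(n) = ln n / ln 19. The ratio is (ln n / ln 12) · (ln 19 / ln n) = ln 19 / ln 12, a constant independent of n. So the limit is ln 19 / ln 12 = log_12(19).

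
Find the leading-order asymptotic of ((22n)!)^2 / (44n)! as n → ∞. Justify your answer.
((22n)!)^2/(44n)! ~ ((2π·22n)^(1/2) / sqrt(2)) · 2^(−2·22n)  →  0

Write N = 22n. Stirling: N! ~ sqrt(2π N)(N/e)^N and (2N)! ~ sqrt(2π·2N)·(2N/e)^(2N).
  (N!)^2/(2N)! ~ (2π N)^(2/2) (N/e)^(2N) / [sqrt(2π·2N) (2N/e)^(2N)]
     = (2π N)^(2/2) / sqrt(2π·2N) · (N/(2N))^(2N)
     = (2π N)^((2−1)/2) / sqrt(2) · 2^(−2N).
Since 2^2 > 1, the factor 2^(−2N) decays exponentially, so the ratio → 0. Substituting N = 22n gives the stated form.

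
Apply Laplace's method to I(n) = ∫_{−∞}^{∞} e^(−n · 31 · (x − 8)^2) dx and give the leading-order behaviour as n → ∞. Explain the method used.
I(n) = sqrt(π/(31n))

Here φ(x) = 31 · (x − 8)^2 has its unique minimum at x* = 8 with φ(x*) = 0 and φ''(x*) = 62. Laplace's method gives
  I(n) ~ e^(−n φ(x*)) · sqrt(2π / (n · φ''(x*))) = sqrt(2π / (62n)) = sqrt(π/(31n)).
This is exact: substituting u = (x − 8)·sqrt(31n) gives I(n) = (1/sqrt(31n)) ∫_{−∞}^{∞} e^(−u^2) du = sqrt(π/(31n)).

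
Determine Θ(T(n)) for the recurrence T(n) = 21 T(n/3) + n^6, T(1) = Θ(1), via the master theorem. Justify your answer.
T(n) = Θ(n^6)

log_3 21 ≈ 2.771. f(n) = n^6 dominates n^(log_3 21) since 6 > 2.771, and the regularity condition a·f(n/b) = 21·(n/3)^6 = (21/729)·n^6 ≤ c·f(n) holds with c = 21/729 ≈ 0.0288 < 1. So this is Case 3: T(n) = Θ(f(n)) = Θ(n^6).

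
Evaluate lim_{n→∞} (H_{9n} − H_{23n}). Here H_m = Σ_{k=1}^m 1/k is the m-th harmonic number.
lim = ln(9/23)

Euler-Maclaurin gives H_m = ln m + γ + 1/(2m) + O(1/m^2). The γ and O(1/m) terms cancel in the difference:
  H_{9n} − H_{23n} = ln(9n) − ln(23n) + O(1/n) = ln(9/23) + O(1/n).
Hence the limit is ln(9/23).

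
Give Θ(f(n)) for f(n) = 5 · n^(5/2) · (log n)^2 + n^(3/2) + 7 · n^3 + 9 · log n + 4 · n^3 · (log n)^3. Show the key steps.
f(n) ∈ Θ(n^3 · (log n)^3)

Compare the terms by growth order. For large n, n^a · (log n)^b dominates n^a' · (log n)^b' iff a > a', or (a = a' and b > b'). Ranking the 5 terms shows the dominant one is 4 · n^3 · (log n)^3. Hence f(n) ∈ Θ(n^3 · (log n)^3).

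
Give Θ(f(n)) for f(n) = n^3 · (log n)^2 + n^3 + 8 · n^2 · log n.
f(n) ∈ Θ(n^3 · (log n)^2)

Compare the terms by growth order. For large n, n^a · (log n)^b dominates n^a' · (log n)^b' iff a > a', or (a = a' and b > b'). Ranking the 3 terms shows the dominant one is n^3 · (log n)^2. Hence f(n) ∈ Θ(n^3 · (log n)^2).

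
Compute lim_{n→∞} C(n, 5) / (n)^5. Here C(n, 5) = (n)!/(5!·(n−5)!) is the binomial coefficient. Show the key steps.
lim = 1/5! = 1/120

With N = n → ∞: C(N, 5) / N^5 = [N(N−1)…(N−4)] / (5! · N^5) = (1/5!) · 1 · (1 − 1/n) · (1 − 2/n) · (1 − 3/n) · (1 − 4/n). Each factor → 1 as N → ∞, so the limit is 1/5! = 1/120.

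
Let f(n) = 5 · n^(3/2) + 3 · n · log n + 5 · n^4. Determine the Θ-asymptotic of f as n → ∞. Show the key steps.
f(n) ∈ Θ(n^4)

Compare the terms by growth order. For large n, n^a · (log n)^b dominates n^a' · (log n)^b' iff a > a', or (a = a' and b > b'). Ranking the 3 terms shows the dominant one is 5 · n^4. Hence f(n) ∈ Θ(n^4).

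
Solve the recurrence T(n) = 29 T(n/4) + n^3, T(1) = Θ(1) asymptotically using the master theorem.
T(n) = Θ(n^3)

log_4 29 ≈ 2.429. f(n) = n^3 dominates n^(log_4 29) since 3 > 2.429, and the regularity condition a·f(n/b) = 29·(n/4)^3 = (29/64)·n^3 ≤ c·f(n) holds with c = 29/64 ≈ 0.453 < 1. So this is Case 3: T(n) = Θ(f(n)) = Θ(n^3).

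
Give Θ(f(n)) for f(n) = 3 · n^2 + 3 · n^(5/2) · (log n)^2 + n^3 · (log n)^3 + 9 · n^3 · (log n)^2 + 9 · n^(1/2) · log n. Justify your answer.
f(n) ∈ Θ(n^3 · (log n)^3)

Compare the terms by growth order. For large n, n^a · (log n)^b dominates n^a' · (log n)^b' iff a > a', or (a = a' and b > b'). Ranking the 5 terms shows the dominant one is n^3 · (log n)^3. Hence f(n) ∈ Θ(n^3 · (log n)^3).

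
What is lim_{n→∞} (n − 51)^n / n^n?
lim = e^(−51)

Rewrite as (1 − 51/n)^(n). By the standard limit (1 + x/n)^n → e^x, we have (1 − 51/n)^n → e^(−51), and raising to the 1st power gives e^(−51).
More precisely, ln[(1 − 51/n)^(n)] = n · ln(1 − 51/n) = n · (-51/n + O(1/n^2)) = -51 + O(1/n) → -51.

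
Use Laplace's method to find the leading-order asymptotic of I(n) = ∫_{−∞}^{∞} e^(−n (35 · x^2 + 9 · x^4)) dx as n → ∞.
I(n) ~ sqrt(π/(35n))

φ(x) = 35 · x^2 + 9 · x^4 has its unique global minimum at x* = 0 (since φ'(x) = 70x + 36x^3 = 0 only at x = 0 for real x with both coefficients positive, and φ → ∞ as |x| → ∞). At x* = 0, φ(0) = 0 and φ''(0) = 70. Laplace's method then gives
  I(n) ~ sqrt(2π / (n · φ''(0))) · e^(−n φ(0)) = sqrt(2π / (70n)) = sqrt(π/(35n)).
The 9 · x^4 term contributes only at subleading order (an O(1/n) relative correction).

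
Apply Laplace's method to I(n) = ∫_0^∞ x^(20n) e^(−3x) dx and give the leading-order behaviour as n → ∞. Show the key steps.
I(n) ~ (sqrt(2π·20n) / 3) · (20n/(3e))^(20n)

Write the integrand as exp(20n ln x − 3x) and set f(x) = 20n ln x − 3x. Then f'(x) = 20n/x − 3 = 0 at x* = 20n/3, and f''(x*) = −20n/x*^2 = −3^2/(20n). Laplace's method (interior maximum) gives
  I(n) ~ e^(f(x*)) · sqrt(2π / |f''(x*)|)
        = exp(20n ln(20n/3) − 20n) · sqrt(2π · 20n / 3^2)
        = (20n/3)^(20n) e^(−20n) · sqrt(2π·20n) / 3
        = (sqrt(2π·20n) / 3) · (20n/(3e))^(20n).
This matches Γ(20n+1)/3^(20n+1) with Stirling applied to Γ.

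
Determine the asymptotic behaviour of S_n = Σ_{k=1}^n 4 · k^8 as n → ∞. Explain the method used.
S_n ~ 4 · n^9 / 9

By integral comparison (Euler-Maclaurin), Σ_{k=1}^n 4 · k^8 = 4 · ∫_0^n x^8 dx + O(n^8) = 4 · n^9/9 + O(n^8). (Equivalently, Faulhaber's formula gives the same leading term.)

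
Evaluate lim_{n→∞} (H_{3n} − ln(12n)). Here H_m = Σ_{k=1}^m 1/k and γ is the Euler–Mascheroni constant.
lim = −ln 4 + γ

By Euler-Maclaurin, H_m = ln m + γ + O(1/m). So
  H_{3n} − ln(12n) = ln(3n) + γ − ln(12n) + O(1/n)
                       = ln(3/12) + γ + O(1/n).
Hence the limit is ln(3/12) + γ (= −ln 4).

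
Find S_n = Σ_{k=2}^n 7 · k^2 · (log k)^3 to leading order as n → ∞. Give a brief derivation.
S_n ~ 7 · n^3 · (log n)^3 / 3

By integral comparison, S_n = ∫_1^n 7 · x^2 · (log x)^3 dx + O(n^2 · (log n)^3). For the integral, the leading term of ∫_1^n x^2 (log x)^3 dx is n^3/3 · (log n)^3 (by repeated integration by parts; each step lowers the log-exponent and produces a relatively O(1/log n) correction). Hence S_n ~ 7 · n^3 · (log n)^3 / 3.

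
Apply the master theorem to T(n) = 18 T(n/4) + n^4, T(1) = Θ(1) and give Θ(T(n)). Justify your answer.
T(n) = Θ(n^4)

log_4 18 ≈ 2.085. f(n) = n^4 dominates n^(log_4 18) since 4 > 2.085, and the regularity condition a·f(n/b) = 18·(n/4)^4 = (18/256)·n^4 ≤ c·f(n) holds with c = 18/256 ≈ 0.0703 < 1. So this is Case 3: T(n) = Θ(f(n)) = Θ(n^4).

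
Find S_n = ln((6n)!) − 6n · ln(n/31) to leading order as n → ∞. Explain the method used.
S_n ~ 6n · (ln 186 − 1) + O(ln n)

Stirling: ln((6n)!) = 6n ln(6n) − 6n + O(ln n).
  S_n = 6n ln(6n) − 6n − 6n ln(n/31) + O(ln n)
      = 6n ln(6n) − 6n ln n + 6n ln 31 − 6n + O(ln n)
      = 6n ln 6 + 6n ln 31 − 6n + O(ln n)
      = 6n (ln 186 − 1) + O(ln n).
Numerically ln(186) − 1 ≈ 4.2257.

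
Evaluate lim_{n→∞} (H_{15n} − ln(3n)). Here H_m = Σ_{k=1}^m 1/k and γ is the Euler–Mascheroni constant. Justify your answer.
lim = ln 5 + γ

By Euler-Maclaurin, H_m = ln m + γ + O(1/m). So
  H_{15n} − ln(3n) = ln(15n) + γ − ln(3n) + O(1/n)
                       = ln(15/3) + γ + O(1/n).
Hence the limit is ln(15/3) + γ (= ln 5).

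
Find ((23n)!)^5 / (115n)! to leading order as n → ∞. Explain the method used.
((23n)!)^5/(115n)! ~ ((2π·23n)^(4/2) / sqrt(5)) · 5^(−5·23n)  →  0

Write N = 23n. Stirling: N! ~ sqrt(2π N)(N/e)^N and (5N)! ~ sqrt(2π·5N)·(5N/e)^(5N).
  (N!)^5/(5N)! ~ (2π N)^(5/2) (N/e)^(5N) / [sqrt(2π·5N) (5N/e)^(5N)]
     = (2π N)^(5/2) / sqrt(2π·5N) · (N/(5N))^(5N)
     = (2π N)^((5−1)/2) / sqrt(5) · 5^(−5N).
Since 5^5 > 1, the factor 5^(−5N) decays exponentially, so the ratio → 0. Substituting N = 23n gives the stated form.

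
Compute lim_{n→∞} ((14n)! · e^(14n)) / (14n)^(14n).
lim = ∞

Stirling: (14n)! ~ sqrt(2π·14n) · (14n/e)^(14n). Hence
  (14n)! · e^(14n) / (14n)^(14n) ~ sqrt(2π·14n) = sqrt(2π·14) · sqrt(n) → ∞.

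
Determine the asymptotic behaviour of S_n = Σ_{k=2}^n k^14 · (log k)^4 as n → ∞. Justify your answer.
S_n ~ n^15 · (log n)^4 / 15

By integral comparison, S_n = ∫_1^n x^14 · (log x)^4 dx + O(n^14 · (log n)^4). For the integral, the leading term of ∫_1^n x^14 (log x)^4 dx is n^15/15 · (log n)^4 (by repeated integration by parts; each step lowers the log-exponent and produces a relatively O(1/log n) correction). Hence S_n ~ n^15 · (log n)^4 / 15.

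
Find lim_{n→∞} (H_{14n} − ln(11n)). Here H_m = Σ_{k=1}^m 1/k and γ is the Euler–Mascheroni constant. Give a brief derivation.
lim = ln(14/11) + γ

By Euler-Maclaurin, H_m = ln m + γ + O(1/m). So
  H_{14n} − ln(11n) = ln(14n) + γ − ln(11n) + O(1/n)
                       = ln(14/11) + γ + O(1/n).
Hence the limit is ln(14/11) + γ.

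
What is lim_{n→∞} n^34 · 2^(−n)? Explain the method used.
lim = 0

Exponentials with base > 1 dominate every fixed polynomial: for any fixed c, n^c / 2^n → 0 as n → ∞ (e.g. by the ratio test, or by writing 2^n = e^(n ln 2) and noting e^(n ln 2) / n^c → ∞). Hence n^34 · 2^(−n) = n^34 / 2^n → 0.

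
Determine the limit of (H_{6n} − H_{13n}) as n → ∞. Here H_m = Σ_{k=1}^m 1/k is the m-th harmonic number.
lim = ln(6/13)

Euler-Maclaurin gives H_m = ln m + γ + 1/(2m) + O(1/m^2). The γ and O(1/m) terms cancel in the difference:
  H_{6n} − H_{13n} = ln(6n) − ln(13n) + O(1/n) = ln(6/13) + O(1/n).
Hence the limit is ln(6/13).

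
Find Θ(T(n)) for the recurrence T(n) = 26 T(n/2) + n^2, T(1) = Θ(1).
T(n) = Θ(n^(log_2 26))

Master theorem: compare f(n) = n^2 to n^(log_2 26) where log_2 26 ≈ 4.700. Since 2 < log_2 26, we have f(n) = O(n^(log_2 26 − ε)) for some ε > 0 — Case 1. Hence T(n) = Θ(n^(log_2 26)).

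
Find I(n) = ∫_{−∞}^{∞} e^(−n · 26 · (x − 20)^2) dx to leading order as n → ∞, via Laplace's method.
I(n) = sqrt(π/(26n))

Here φ(x) = 26 · (x − 20)^2 has its unique minimum at x* = 20 with φ(x*) = 0 and φ''(x*) = 52. Laplace's method gives
  I(n) ~ e^(−n φ(x*)) · sqrt(2π / (n · φ''(x*))) = sqrt(2π / (52n)) = sqrt(π/(26n)).
This is exact: substituting u = (x − 20)·sqrt(26n) gives I(n) = (1/sqrt(26n)) ∫_{−∞}^{∞} e^(−u^2) du = sqrt(π/(26n)).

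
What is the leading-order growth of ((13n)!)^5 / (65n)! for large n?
((13n)!)^5/(65n)! ~ ((2π·13n)^(4/2) / sqrt(5)) · 5^(−5·13n)  →  0

Write N = 13n. Stirling: N! ~ sqrt(2π N)(N/e)^N and (5N)! ~ sqrt(2π·5N)·(5N/e)^(5N).
  (N!)^5/(5N)! ~ (2π N)^(5/2) (N/e)^(5N) / [sqrt(2π·5N) (5N/e)^(5N)]
     = (2π N)^(5/2) / sqrt(2π·5N) · (N/(5N))^(5N)
     = (2π N)^((5−1)/2) / sqrt(5) · 5^(−5N).
Since 5^5 > 1, the factor 5^(−5N) decays exponentially, so the ratio → 0. Substituting N = 13n gives the stated form.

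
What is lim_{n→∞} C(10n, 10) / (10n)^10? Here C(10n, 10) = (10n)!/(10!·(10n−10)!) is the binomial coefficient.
lim = 1/10! = 1/3628800

With N = 10n → ∞: C(N, 10) / N^10 = [N(N−1)…(N−9)] / (10! · N^10) = (1/10!) · 1 · (1 − 1/(10n)) · … · (1 − 9/(10n)). Each factor → 1 as N → ∞, so the limit is 1/10! = 1/3628800.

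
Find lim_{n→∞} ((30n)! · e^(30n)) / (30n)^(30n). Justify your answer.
lim = ∞

Stirling: (30n)! ~ sqrt(2π·30n) · (30n/e)^(30n). Hence
  (30n)! · e^(30n) / (30n)^(30n) ~ sqrt(2π·30n) = sqrt(2π·30) · sqrt(n) → ∞.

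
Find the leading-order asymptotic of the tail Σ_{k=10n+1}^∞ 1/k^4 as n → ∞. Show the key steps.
Σ_{k>10n} 1/k^4 ~ 1/(3 · (10n)^3)

Compare to the integral: ∫_{10n}^∞ x^(−4) dx = [−x^(−3)/3]_{10n}^∞ = 1/((4−1)·(10n)^3). Euler-Maclaurin then gives
  Σ_{k>10n} 1/k^4 = ∫_{10n}^∞ dx/x^4 − 1/(2·(10n)^4) + O(1/(10n)^5).
(Equivalently this is ζ(4) − Σ_{k≤10n} 1/k^4.)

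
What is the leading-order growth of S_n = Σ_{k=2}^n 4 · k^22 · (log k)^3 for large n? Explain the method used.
S_n ~ 4 · n^23 · (log n)^3 / 23

By integral comparison, S_n = ∫_1^n 4 · x^22 · (log x)^3 dx + O(n^22 · (log n)^3). For the integral, the leading term of ∫_1^n x^22 (log x)^3 dx is n^23/23 · (log n)^3 (by repeated integration by parts; each step lowers the log-exponent and produces a relatively O(1/log n) correction). Hence S_n ~ 4 · n^23 · (log n)^3 / 23.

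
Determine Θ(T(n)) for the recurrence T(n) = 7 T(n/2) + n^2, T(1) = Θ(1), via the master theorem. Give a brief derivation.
T(n) = Θ(n^(log_2 7))

Master theorem: compare f(n) = n^2 to n^(log_2 7) where log_2 7 ≈ 2.807. Since 2 < log_2 7, we have f(n) = O(n^(log_2 7 − ε)) for some ε > 0 — Case 1. Hence T(n) = Θ(n^(log_2 7)).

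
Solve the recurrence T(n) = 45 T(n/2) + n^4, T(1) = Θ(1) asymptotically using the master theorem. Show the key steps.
T(n) = Θ(n^(log_2 45))

Master theorem: compare f(n) = n^4 to n^(log_2 45) where log_2 45 ≈ 5.492. Since 4 < log_2 45, we have f(n) = O(n^(log_2 45 − ε)) for some ε > 0 — Case 1. Hence T(n) = Θ(n^(log_2 45)).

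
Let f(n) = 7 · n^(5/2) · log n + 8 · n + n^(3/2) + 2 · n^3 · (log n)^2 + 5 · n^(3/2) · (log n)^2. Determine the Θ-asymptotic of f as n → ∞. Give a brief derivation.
f(n) ∈ Θ(n^3 · (log n)^2)

Compare the terms by growth order. For large n, n^a · (log n)^b dominates n^a' · (log n)^b' iff a > a', or (a = a' and b > b'). Ranking the 5 terms shows the dominant one is 2 · n^3 · (log n)^2. Hence f(n) ∈ Θ(n^3 · (log n)^2).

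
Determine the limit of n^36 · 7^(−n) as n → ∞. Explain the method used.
lim = 0

Exponentials with base > 1 dominate every fixed polynomial: for any fixed c, n^c / 7^n → 0 as n → ∞ (e.g. by the ratio test, or by writing 7^n = e^(n ln 7) and noting e^(n ln 7) / n^c → ∞). Hence n^36 · 7^(−n) = n^36 / 7^n → 0.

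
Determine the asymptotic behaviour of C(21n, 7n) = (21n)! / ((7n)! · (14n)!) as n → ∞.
C(21n, 7n) ~ (27/4)^(7n) · sqrt(3/(4π·7n))

Write N = 7n. Apply Stirling to each factorial:
  (3N)! ~ sqrt(2π·3N) · (3N/e)^(3N),
  N! ~ sqrt(2π N) · (N/e)^N,
  (2N)! ~ sqrt(2π·2N) · (2N/e)^(2N).
The exponential factors combine to (3N)^(3N) / (N^N · (2N)^(2N)) = 3^(3N)/2^(2N) = (3^3/2^2)^N = (27/4)^N.
The square-root prefactors combine to sqrt(2π·3N) / (sqrt(2π N)·sqrt(2π·2N)) = sqrt(3 / (2π·2·N)) = sqrt(3/(4π·7n)).
Substituting N = 7n: C(21n, 7n) ~ (27/4)^(7n) · sqrt(3/(4π·7n)).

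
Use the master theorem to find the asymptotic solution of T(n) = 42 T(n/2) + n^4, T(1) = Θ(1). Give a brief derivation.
T(n) = Θ(n^(log_2 42))

Master theorem: compare f(n) = n^4 to n^(log_2 42) where log_2 42 ≈ 5.392. Since 4 < log_2 42, we have f(n) = O(n^(log_2 42 − ε)) for some ε > 0 — Case 1. Hence T(n) = Θ(n^(log_2 42)).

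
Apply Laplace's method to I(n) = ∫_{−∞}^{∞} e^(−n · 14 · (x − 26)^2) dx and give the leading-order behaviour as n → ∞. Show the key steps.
I(n) = sqrt(π/(14n))

Here φ(x) = 14 · (x − 26)^2 has its unique minimum at x* = 26 with φ(x*) = 0 and φ''(x*) = 28. Laplace's method gives
  I(n) ~ e^(−n φ(x*)) · sqrt(2π / (n · φ''(x*))) = sqrt(2π / (28n)) = sqrt(π/(14n)).
This is exact: substituting u = (x − 26)·sqrt(14n) gives I(n) = (1/sqrt(14n)) ∫_{−∞}^{∞} e^(−u^2) du = sqrt(π/(14n)).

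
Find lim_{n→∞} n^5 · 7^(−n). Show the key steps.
lim = 0

Exponentials with base > 1 dominate every fixed polynomial: for any fixed c, n^c / 7^n → 0 as n → ∞ (e.g. by the ratio test, or by writing 7^n = e^(n ln 7) and noting e^(n ln 7) / n^c → ∞). Hence n^5 · 7^(−n) = n^5 / 7^n → 0.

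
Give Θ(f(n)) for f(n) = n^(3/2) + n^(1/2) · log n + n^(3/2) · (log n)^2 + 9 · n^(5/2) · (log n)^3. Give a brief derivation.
f(n) ∈ Θ(n^(5/2) · (log n)^3)

Compare the terms by growth order. For large n, n^a · (log n)^b dominates n^a' · (log n)^b' iff a > a', or (a = a' and b > b'). Ranking the 4 terms shows the dominant one is 9 · n^(5/2) · (log n)^3. Hence f(n) ∈ Θ(n^(5/2) · (log n)^3).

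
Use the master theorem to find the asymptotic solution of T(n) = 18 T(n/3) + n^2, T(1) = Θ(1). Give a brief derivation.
T(n) = Θ(n^(log_3 18))

Master theorem: compare f(n) = n^2 to n^(log_3 18) where log_3 18 ≈ 2.631. Since 2 < log_3 18, we have f(n) = O(n^(log_3 18 − ε)) for some ε > 0 — Case 1. Hence T(n) = Θ(n^(log_3 18)).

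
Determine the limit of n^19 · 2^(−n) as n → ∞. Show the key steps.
lim = 0

Exponentials with base > 1 dominate every fixed polynomial: for any fixed c, n^c / 2^n → 0 as n → ∞ (e.g. by the ratio test, or by writing 2^n = e^(n ln 2) and noting e^(n ln 2) / n^c → ∞). Hence n^19 · 2^(−n) = n^19 / 2^n → 0.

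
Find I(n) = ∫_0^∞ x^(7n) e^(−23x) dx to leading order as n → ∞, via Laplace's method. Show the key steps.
I(n) ~ (sqrt(2π·7n) / 23) · (7n/(23e))^(7n)

Write the integrand as exp(7n ln x − 23x) and set f(x) = 7n ln x − 23x. Then f'(x) = 7n/x − 23 = 0 at x* = 7n/23, and f''(x*) = −7n/x*^2 = −23^2/(7n). Laplace's method (interior maximum) gives
  I(n) ~ e^(f(x*)) · sqrt(2π / |f''(x*)|)
        = exp(7n ln(7n/23) − 7n) · sqrt(2π · 7n / 23^2)
        = (7n/23)^(7n) e^(−7n) · sqrt(2π·7n) / 23
        = (sqrt(2π·7n) / 23) · (7n/(23e))^(7n).
This matches Γ(7n+1)/23^(7n+1) with Stirling applied to Γ.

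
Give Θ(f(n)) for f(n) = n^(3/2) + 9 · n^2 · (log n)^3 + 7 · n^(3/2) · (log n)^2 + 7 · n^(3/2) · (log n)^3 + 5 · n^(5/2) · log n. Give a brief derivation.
f(n) ∈ Θ(n^(5/2) · log n)

Compare the terms by growth order. For large n, n^a · (log n)^b dominates n^a' · (log n)^b' iff a > a', or (a = a' and b > b'). Ranking the 5 terms shows the dominant one is 5 · n^(5/2) · log n. Hence f(n) ∈ Θ(n^(5/2) · log n).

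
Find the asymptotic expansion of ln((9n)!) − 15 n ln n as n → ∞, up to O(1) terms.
ln((9n)!) − 15 n ln n = −6 n ln n + 9(ln 9 − 1) n + (1/2) ln(2π·9n) + O(1/n)

Stirling: ln((9n)!) = 9n ln(9n) − 9n + (1/2) ln(2π·9n) + O(1/n).
Expand 9n ln(9n) = 9n (ln n + ln 9) = 9n ln n + 9n ln 9.
Subtract 15n ln n: leading term is (9 − 15) n ln n = −6 n ln n. The next term is 9n ln 9 − 9n = 9(ln 9 − 1) n. Then the (1/2) ln(2π·9n) correction.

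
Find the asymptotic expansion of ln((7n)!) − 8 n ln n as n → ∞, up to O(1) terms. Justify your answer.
ln((7n)!) − 8 n ln n = −n ln n + 7(ln 7 − 1) n + (1/2) ln(2π·7n) + O(1/n)

Stirling: ln((7n)!) = 7n ln(7n) − 7n + (1/2) ln(2π·7n) + O(1/n).
Expand 7n ln(7n) = 7n (ln n + ln 7) = 7n ln n + 7n ln 7.
Subtract 8n ln n: leading term is (7 − 8) n ln n = −n ln n. The next term is 7n ln 7 − 7n = 7(ln 7 − 1) n. Then the (1/2) ln(2π·7n) correction.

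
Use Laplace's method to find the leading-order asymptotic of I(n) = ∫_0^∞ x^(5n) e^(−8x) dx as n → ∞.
I(n) ~ (sqrt(2π·5n) / 8) · (5n/(8e))^(5n)

Write the integrand as exp(5n ln x − 8x) and set f(x) = 5n ln x − 8x. Then f'(x) = 5n/x − 8 = 0 at x* = 5n/8, and f''(x*) = −5n/x*^2 = −8^2/(5n). Laplace's method (interior maximum) gives
  I(n) ~ e^(f(x*)) · sqrt(2π / |f''(x*)|)
        = exp(5n ln(5n/8) − 5n) · sqrt(2π · 5n / 8^2)
        = (5n/8)^(5n) e^(−5n) · sqrt(2π·5n) / 8
        = (sqrt(2π·5n) / 8) · (5n/(8e))^(5n).
This matches Γ(5n+1)/8^(5n+1) with Stirling applied to Γ.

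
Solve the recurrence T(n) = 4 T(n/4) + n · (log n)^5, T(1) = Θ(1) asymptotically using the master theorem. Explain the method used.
T(n) = Θ(n · (log n)^6)

Here log_4 4 = 1 and f(n) = n · (log n)^5 = Θ(n^(log_4 4) · (log n)^5). This is the extended Case 2 of the master theorem (f matches the critical exponent up to log factors), giving T(n) = Θ(n^(log_4 4) · (log n)^(5+1)) = Θ(n · (log n)^6).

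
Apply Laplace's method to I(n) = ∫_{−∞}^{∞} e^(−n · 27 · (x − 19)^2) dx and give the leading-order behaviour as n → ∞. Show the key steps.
I(n) = sqrt(π/(27n))

Here φ(x) = 27 · (x − 19)^2 has its unique minimum at x* = 19 with φ(x*) = 0 and φ''(x*) = 54. Laplace's method gives
  I(n) ~ e^(−n φ(x*)) · sqrt(2π / (n · φ''(x*))) = sqrt(2π / (54n)) = sqrt(π/(27n)).
This is exact: substituting u = (x − 19)·sqrt(27n) gives I(n) = (1/sqrt(27n)) ∫_{−∞}^{∞} e^(−u^2) du = sqrt(π/(27n)).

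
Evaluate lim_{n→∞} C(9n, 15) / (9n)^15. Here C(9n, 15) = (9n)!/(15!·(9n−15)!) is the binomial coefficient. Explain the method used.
lim = 1/15! = 1/1307674368000

With N = 9n → ∞: C(N, 15) / N^15 = [N(N−1)…(N−14)] / (15! · N^15) = (1/15!) · 1 · (1 − 1/(9n)) · … · (1 − 14/(9n)). Each factor → 1 as N → ∞, so the limit is 1/15! = 1/1307674368000.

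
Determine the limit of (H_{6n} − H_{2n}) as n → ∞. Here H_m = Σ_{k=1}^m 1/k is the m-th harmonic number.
lim = ln(6/2) = ln 3

Euler-Maclaurin gives H_m = ln m + γ + 1/(2m) + O(1/m^2). The γ and O(1/m) terms cancel in the difference:
  H_{6n} − H_{2n} = ln(6n) − ln(2n) + O(1/n) = ln(6/2) + O(1/n).
Hence the limit is ln(6/2) = ln 3.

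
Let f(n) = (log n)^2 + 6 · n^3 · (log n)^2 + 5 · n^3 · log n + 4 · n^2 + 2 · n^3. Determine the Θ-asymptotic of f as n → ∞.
f(n) ∈ Θ(n^3 · (log n)^2)

Compare the terms by growth order. For large n, n^a · (log n)^b dominates n^a' · (log n)^b' iff a > a', or (a = a' and b > b'). Ranking the 5 terms shows the dominant one is 6 · n^3 · (log n)^2. Hence f(n) ∈ Θ(n^3 · (log n)^2).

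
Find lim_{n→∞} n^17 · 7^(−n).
lim = 0

Exponentials with base > 1 dominate every fixed polynomial: for any fixed c, n^c / 7^n → 0 as n → ∞ (e.g. by the ratio test, or by writing 7^n = e^(n ln 7) and noting e^(n ln 7) / n^c → ∞). Hence n^17 · 7^(−n) = n^17 / 7^n → 0.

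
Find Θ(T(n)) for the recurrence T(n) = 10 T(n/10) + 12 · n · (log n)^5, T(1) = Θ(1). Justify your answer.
T(n) = Θ(n · (log n)^6)

Here log_10 10 = 1 and f(n) = 12 · n · (log n)^5 = Θ(n^(log_10 10) · (log n)^5). This is the extended Case 2 of the master theorem (f matches the critical exponent up to log factors), giving T(n) = Θ(n^(log_10 10) · (log n)^(5+1)) = Θ(n · (log n)^6).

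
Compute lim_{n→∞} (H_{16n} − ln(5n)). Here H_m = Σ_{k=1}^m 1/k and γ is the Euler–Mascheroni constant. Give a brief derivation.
lim = ln(16/5) + γ

By Euler-Maclaurin, H_m = ln m + γ + O(1/m). So
  H_{16n} − ln(5n) = ln(16n) + γ − ln(5n) + O(1/n)
                       = ln(16/5) + γ + O(1/n).
Hence the limit is ln(16/5) + γ.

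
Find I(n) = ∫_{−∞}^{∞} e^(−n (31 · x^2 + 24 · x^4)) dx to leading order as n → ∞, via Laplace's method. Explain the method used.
I(n) ~ sqrt(π/(31n))

φ(x) = 31 · x^2 + 24 · x^4 has its unique global minimum at x* = 0 (since φ'(x) = 62x + 96x^3 = 0 only at x = 0 for real x with both coefficients positive, and φ → ∞ as |x| → ∞). At x* = 0, φ(0) = 0 and φ''(0) = 62. Laplace's method then gives
  I(n) ~ sqrt(2π / (n · φ''(0))) · e^(−n φ(0)) = sqrt(2π / (62n)) = sqrt(π/(31n)).
The 24 · x^4 term contributes only at subleading order (an O(1/n) relative correction).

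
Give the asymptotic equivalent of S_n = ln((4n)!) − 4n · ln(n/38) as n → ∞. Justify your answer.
S_n ~ 4n · (ln 152 − 1) + O(ln n)

Stirling: ln((4n)!) = 4n ln(4n) − 4n + O(ln n).
  S_n = 4n ln(4n) − 4n − 4n ln(n/38) + O(ln n)
      = 4n ln(4n) − 4n ln n + 4n ln 38 − 4n + O(ln n)
      = 4n ln 4 + 4n ln 38 − 4n + O(ln n)
      = 4n (ln 152 − 1) + O(ln n).
Numerically ln(152) − 1 ≈ 4.0239.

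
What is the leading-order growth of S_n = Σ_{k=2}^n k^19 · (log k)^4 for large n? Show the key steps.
S_n ~ n^20 · (log n)^4 / 20

By integral comparison, S_n = ∫_1^n x^19 · (log x)^4 dx + O(n^19 · (log n)^4). For the integral, the leading term of ∫_1^n x^19 (log x)^4 dx is n^20/20 · (log n)^4 (by repeated integration by parts; each step lowers the log-exponent and produces a relatively O(1/log n) correction). Hence S_n ~ n^20 · (log n)^4 / 20.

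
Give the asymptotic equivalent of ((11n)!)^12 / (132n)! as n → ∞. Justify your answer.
((11n)!)^12/(132n)! ~ ((2π·11n)^(11/2) / sqrt(12)) · 12^(−12·11n)  →  0

Write N = 11n. Stirling: N! ~ sqrt(2π N)(N/e)^N and (12N)! ~ sqrt(2π·12N)·(12N/e)^(12N).
  (N!)^12/(12N)! ~ (2π N)^(12/2) (N/e)^(12N) / [sqrt(2π·12N) (12N/e)^(12N)]
     = (2π N)^(12/2) / sqrt(2π·12N) · (N/(12N))^(12N)
     = (2π N)^((12−1)/2) / sqrt(12) · 12^(−12N).
Since 12^12 > 1, the factor 12^(−12N) decays exponentially, so the ratio → 0. Substituting N = 11n gives the stated form.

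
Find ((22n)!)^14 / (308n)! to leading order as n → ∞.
((22n)!)^14/(308n)! ~ ((2π·22n)^(13/2) / sqrt(14)) · 14^(−14·22n)  →  0

Write N = 22n. Stirling: N! ~ sqrt(2π N)(N/e)^N and (14N)! ~ sqrt(2π·14N)·(14N/e)^(14N).
  (N!)^14/(14N)! ~ (2π N)^(14/2) (N/e)^(14N) / [sqrt(2π·14N) (14N/e)^(14N)]
     = (2π N)^(14/2) / sqrt(2π·14N) · (N/(14N))^(14N)
     = (2π N)^((14−1)/2) / sqrt(14) · 14^(−14N).
Since 14^14 > 1, the factor 14^(−14N) decays exponentially, so the ratio → 0. Substituting N = 22n gives the stated form.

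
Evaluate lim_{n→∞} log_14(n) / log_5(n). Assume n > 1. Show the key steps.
lim = ln(5) / ln(14) = log_14(5)

Change of base: log_14(n) = ln n / ln 14 and log_5(n) = ln n / ln 5. The ratio is (ln n / ln 14) · (ln 5 / ln n) = ln 5 / ln 14, a constant independent of n. So the limit is ln 5 / ln 14 = log_14(5).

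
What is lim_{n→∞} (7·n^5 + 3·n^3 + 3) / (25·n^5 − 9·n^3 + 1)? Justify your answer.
lim = 7/25

For large n the leading n^5 terms dominate both numerator and denominator. Dividing top and bottom by n^5, every other term tends to 0, leaving 7/25.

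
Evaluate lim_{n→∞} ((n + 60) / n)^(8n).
lim = e^480

Rewrite as (1 + 60/n)^(8n). By the standard limit (1 + x/n)^n → e^x, we have (1 + 60/n)^n → e^60, and raising to the 8th power gives e^480.
More precisely, ln[(1 + 60/n)^(8n)] = 8n · ln(1 + 60/n) = 8n · (60/n + O(1/n^2)) = 480 + O(1/n) → 480.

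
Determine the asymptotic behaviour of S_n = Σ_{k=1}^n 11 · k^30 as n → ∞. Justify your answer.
S_n ~ 11 · n^31 / 31

By integral comparison (Euler-Maclaurin), Σ_{k=1}^n 11 · k^30 = 11 · ∫_0^n x^30 dx + O(n^30) = 11 · n^31/31 + O(n^30). (Equivalently, Faulhaber's formula gives the same leading term.)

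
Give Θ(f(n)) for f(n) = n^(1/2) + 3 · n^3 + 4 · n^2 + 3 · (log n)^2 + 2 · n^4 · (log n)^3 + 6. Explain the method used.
f(n) ∈ Θ(n^4 · (log n)^3)

Compare the terms by growth order. For large n, n^a · (log n)^b dominates n^a' · (log n)^b' iff a > a', or (a = a' and b > b'). Ranking the 6 terms shows the dominant one is 2 · n^4 · (log n)^3. Hence f(n) ∈ Θ(n^4 · (log n)^3).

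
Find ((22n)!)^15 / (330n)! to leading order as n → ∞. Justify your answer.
((22n)!)^15/(330n)! ~ ((2π·22n)^(14/2) / sqrt(15)) · 15^(−15·22n)  →  0

Write N = 22n. Stirling: N! ~ sqrt(2π N)(N/e)^N and (15N)! ~ sqrt(2π·15N)·(15N/e)^(15N).
  (N!)^15/(15N)! ~ (2π N)^(15/2) (N/e)^(15N) / [sqrt(2π·15N) (15N/e)^(15N)]
     = (2π N)^(15/2) / sqrt(2π·15N) · (N/(15N))^(15N)
     = (2π N)^((15−1)/2) / sqrt(15) · 15^(−15N).
Since 15^15 > 1, the factor 15^(−15N) decays exponentially, so the ratio → 0. Substituting N = 22n gives the stated form.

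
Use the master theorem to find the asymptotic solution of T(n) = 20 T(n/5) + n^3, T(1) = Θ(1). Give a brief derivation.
T(n) = Θ(n^3)

log_5 20 ≈ 1.861. f(n) = n^3 dominates n^(log_5 20) since 3 > 1.861, and the regularity condition a·f(n/b) = 20·(n/5)^3 = (20/125)·n^3 ≤ c·f(n) holds with c = 20/125 ≈ 0.16 < 1. So this is Case 3: T(n) = Θ(f(n)) = Θ(n^3).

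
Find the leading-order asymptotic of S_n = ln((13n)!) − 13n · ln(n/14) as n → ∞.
S_n ~ 13n · (ln 182 − 1) + O(ln n)

Stirling: ln((13n)!) = 13n ln(13n) − 13n + O(ln n).
  S_n = 13n ln(13n) − 13n − 13n ln(n/14) + O(ln n)
      = 13n ln(13n) − 13n ln n + 13n ln 14 − 13n + O(ln n)
      = 13n ln 13 + 13n ln 14 − 13n + O(ln n)
      = 13n (ln 182 − 1) + O(ln n).
Numerically ln(182) − 1 ≈ 4.2040.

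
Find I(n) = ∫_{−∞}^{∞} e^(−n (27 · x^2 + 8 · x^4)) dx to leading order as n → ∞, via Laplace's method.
I(n) ~ sqrt(π/(27n))

φ(x) = 27 · x^2 + 8 · x^4 has its unique global minimum at x* = 0 (since φ'(x) = 54x + 32x^3 = 0 only at x = 0 for real x with both coefficients positive, and φ → ∞ as |x| → ∞). At x* = 0, φ(0) = 0 and φ''(0) = 54. Laplace's method then gives
  I(n) ~ sqrt(2π / (n · φ''(0))) · e^(−n φ(0)) = sqrt(2π / (54n)) = sqrt(π/(27n)).
The 8 · x^4 term contributes only at subleading order (an O(1/n) relative correction).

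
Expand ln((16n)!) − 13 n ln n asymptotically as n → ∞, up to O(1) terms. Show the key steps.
ln((16n)!) − 13 n ln n = 3 n ln n + 16(ln 16 − 1) n + (1/2) ln(2π·16n) + O(1/n)

Stirling: ln((16n)!) = 16n ln(16n) − 16n + (1/2) ln(2π·16n) + O(1/n).
Expand 16n ln(16n) = 16n (ln n + ln 16) = 16n ln n + 16n ln 16.
Subtract 13n ln n: leading term is (16 − 13) n ln n = 3 n ln n. The next term is 16n ln 16 − 16n = 16(ln 16 − 1) n. Then the (1/2) ln(2π·16n) correction.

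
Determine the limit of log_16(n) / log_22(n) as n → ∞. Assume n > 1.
lim = ln(22) / ln(16) = log_16(22)

Change of base: log_16(n) = ln n / ln 16 and log_22(n) = ln n / ln 22. The ratio is (ln n / ln 16) · (ln 22 / ln n) = ln 22 / ln 16, a constant independent of n. So the limit is ln 22 / ln 16 = log_16(22).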